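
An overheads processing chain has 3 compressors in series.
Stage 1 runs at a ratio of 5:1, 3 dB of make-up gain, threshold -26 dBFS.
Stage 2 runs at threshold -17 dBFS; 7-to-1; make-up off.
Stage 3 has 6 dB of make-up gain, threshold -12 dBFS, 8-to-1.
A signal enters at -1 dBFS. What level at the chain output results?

Stage 1: -1 dBFS is 25 dB over -26 dBFS; at 5:1 that becomes 5 dB over, giving -21 dBFS; +3 dB make-up → -18 dBFS.
Stage 2: -18 dBFS ≤ -17 dBFS, so stage 2 doesn't engage; output -18 dBFS.
Stage 3: -18 dBFS ≤ -12 dBFS, so stage 3 doesn't engage; make-up brings it to -12 dBFS.

-12 dBFS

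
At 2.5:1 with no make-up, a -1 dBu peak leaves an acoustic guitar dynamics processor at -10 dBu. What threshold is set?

Input is 15 dB above T (since output overshoot × R = input overshoot: (-10 − T)·2.5 = -1 − T gives T = -16 dBu).
Check: -16 + (-1 − (-16))/2.5 = -16 + 6 = -10 dBu. ✓

-16 dBu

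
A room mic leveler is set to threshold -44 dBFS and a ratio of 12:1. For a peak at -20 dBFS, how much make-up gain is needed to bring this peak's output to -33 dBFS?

Without make-up, output = threshold + overshoot/12 = -44 + 2 = -42 dBFS.
Gap to target: 9 dB.

9 dB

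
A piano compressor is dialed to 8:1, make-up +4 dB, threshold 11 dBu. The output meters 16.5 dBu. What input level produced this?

Remove make-up: 16.5 − 4 = 12.5 dBu.
The compressed level sits 12.5 − 11 = 1.5 dB over threshold.
Before 8:1 compression the overshoot was 1.5 × 8 = 12 dB, so input = 11 + 12 = 23 dBu.

23 dBu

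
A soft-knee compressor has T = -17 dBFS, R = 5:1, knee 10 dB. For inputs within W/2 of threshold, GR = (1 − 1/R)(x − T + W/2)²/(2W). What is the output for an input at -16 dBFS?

-17.44 dBFS

x − T + W/2 = -16 − (-17) + 5 = 6.
GR = (1 − 1/5) × 6² / 20 = 0.8 × 36 / 20 = 1.44 dB.
Output = -16 − 1.44 = -17.44 dBFS.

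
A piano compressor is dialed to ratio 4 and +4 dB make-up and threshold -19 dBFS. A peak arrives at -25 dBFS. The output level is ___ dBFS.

-25 dBFS is 6 dB below the -19 dBFS threshold, so no gain reduction is applied.
Make-up gain adds 4 dB: -25 + 4 = -21 dBFS.

-21 dBFS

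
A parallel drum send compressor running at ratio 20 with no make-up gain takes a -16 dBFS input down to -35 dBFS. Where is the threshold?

Let T be the threshold. Output overshoot = (input overshoot)/R, so -35 − T = (-16 − T)/20.
20·(-35 − T) = -16 − T → 19·T = -700 − (-16) = -684.
T = -684/19 = -36 dBFS.

-36 dBFS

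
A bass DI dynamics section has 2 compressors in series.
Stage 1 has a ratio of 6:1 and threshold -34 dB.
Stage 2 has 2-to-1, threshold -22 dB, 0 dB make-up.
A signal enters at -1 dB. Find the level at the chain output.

Stage 1: -1 dB is 33 dB over -34 dB; at 6:1 that becomes 5.5 dB over, giving -28.5 dB.
Stage 2: below threshold (-28.5 ≤ -22); passes unchanged; output -28.5 dB.

-28.5 dB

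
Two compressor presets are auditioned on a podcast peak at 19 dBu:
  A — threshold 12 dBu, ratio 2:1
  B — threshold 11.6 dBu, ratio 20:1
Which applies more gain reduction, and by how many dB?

A: overshoot 7 dB → output overshoot 3.5 dB → GR 3.5 dB.
B: overshoot 7.4 dB → output overshoot 0.37 dB → GR 7.03 dB.
Difference: 3.53 dB in favour of B.

B, by 3.53 dB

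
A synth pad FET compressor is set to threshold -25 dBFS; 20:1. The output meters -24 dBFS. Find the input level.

Post-compression overshoot = -24 − (-25) = 1 dB.
Undo the ratio: input overshoot = 1 × 20 = 20 dB, giving input = -5 dBFS.

-5 dBFS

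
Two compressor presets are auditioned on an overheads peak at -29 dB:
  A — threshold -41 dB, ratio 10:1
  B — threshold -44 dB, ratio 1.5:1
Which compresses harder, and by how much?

A: 12 dB over, compressed to 1.2 dB over, so 10.8 dB of GR.
B: 15 dB over, compressed to 10 dB over, so 5 dB of GR.
Difference: 5.8 dB in favour of A.

A, by 5.8 dB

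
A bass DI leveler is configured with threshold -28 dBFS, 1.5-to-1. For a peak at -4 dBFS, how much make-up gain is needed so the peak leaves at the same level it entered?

Overshoot 24 dB → 24/1.5 = 16 dB after compression, so the compressed level is -28 + 16 = -12 dBFS.
Make-up = target − compressed = -4 − (-12) = 8 dB.

8 dB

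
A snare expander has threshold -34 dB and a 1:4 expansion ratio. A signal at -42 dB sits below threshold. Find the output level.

The input is 8 dB below the -34 dB threshold.
A 1:4 expander multiplies undershoot by 4: 8 × 4 = 32 dB below threshold.
Output = -34 − 32 = -66 dB.

-66 dB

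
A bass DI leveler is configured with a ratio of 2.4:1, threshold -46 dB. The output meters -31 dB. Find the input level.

-10 dB

That's 15 dB above the -46 dB threshold.
Undo the ratio: input overshoot = 15 × 2.4 = 36 dB, giving input = -10 dB.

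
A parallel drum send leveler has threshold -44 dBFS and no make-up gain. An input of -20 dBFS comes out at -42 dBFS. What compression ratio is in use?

Input overshoot = -20 − (-44) = 24 dB; output overshoot = -42 − (-44) = 2 dB.
Ratio = 24 / 2 = 12.

12:1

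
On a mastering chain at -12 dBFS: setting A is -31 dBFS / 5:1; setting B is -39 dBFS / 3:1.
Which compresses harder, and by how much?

B, by 2.8 dB

A: 19 dB over, compressed to 3.8 dB over, so 15.2 dB of GR.
B: 27 dB over, compressed to 9 dB over, so 18 dB of GR.
B reduces 2.8 dB more.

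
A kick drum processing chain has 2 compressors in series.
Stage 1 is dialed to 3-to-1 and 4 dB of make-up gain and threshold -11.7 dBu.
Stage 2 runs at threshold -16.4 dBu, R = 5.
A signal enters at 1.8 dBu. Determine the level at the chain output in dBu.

Stage 1: 13.5 dB above -11.7 dBu, reduced 3:1 to 4.5 dB above → -7.2 dBu; +4 dB make-up → -3.2 dBu.
Stage 2: -3.2 dBu is 13.2 dB over -16.4 dBu; at 5:1 that becomes 2.64 dB over, giving -13.76 dBu.

-13.76 dBu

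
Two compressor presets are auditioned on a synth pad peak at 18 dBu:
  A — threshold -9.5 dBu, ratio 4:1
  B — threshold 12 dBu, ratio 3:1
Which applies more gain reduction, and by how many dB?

A: GR = 27.5 − 27.5/4 = 20.625 dB.
B: GR = 6 − 6/3 = 4 dB.
A applies 16.625 dB more gain reduction.

A, by 16.625 dB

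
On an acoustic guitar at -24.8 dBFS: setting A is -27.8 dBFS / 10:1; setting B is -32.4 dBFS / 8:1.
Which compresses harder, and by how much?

B, by 3.95 dB

A: GR = 3 − 3/10 = 2.7 dB.
B: GR = 7.6 − 7.6/8 = 6.65 dB.
Difference: 3.95 dB in favour of B.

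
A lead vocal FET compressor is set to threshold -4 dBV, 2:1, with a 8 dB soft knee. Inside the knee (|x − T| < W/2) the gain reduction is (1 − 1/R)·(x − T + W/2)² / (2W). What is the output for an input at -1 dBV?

-2.53125 dBV

x − T + W/2 = -1 − (-4) + 4 = 7.
GR = (1 − 1/2) × 7² / 16 = 0.5 × 49 / 16 = 1.53125 dB.
Output = -1 − 1.53125 = -2.53125 dBV.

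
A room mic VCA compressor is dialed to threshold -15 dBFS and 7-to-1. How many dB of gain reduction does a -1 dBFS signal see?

12 dB

-1 dBFS exceeds the threshold by 14 dB.
At 7:1, output sits 14/7 = 2 dB above threshold.
So the signal is attenuated by 14 − 2 = 12 dB.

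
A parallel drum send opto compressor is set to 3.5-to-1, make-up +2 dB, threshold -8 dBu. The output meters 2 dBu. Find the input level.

20 dBu

Before make-up, the level was 2 − 2 = 0 dBu.
That's 8 dB above the -8 dBu threshold.
Before 3.5:1 compression the overshoot was 8 × 3.5 = 28 dB, so input = -8 + 28 = 20 dBu.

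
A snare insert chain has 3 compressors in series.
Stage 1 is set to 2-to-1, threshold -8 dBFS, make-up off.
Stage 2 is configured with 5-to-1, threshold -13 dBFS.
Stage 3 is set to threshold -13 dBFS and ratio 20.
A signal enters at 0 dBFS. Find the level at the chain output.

-12.91 dBFS

Stage 1: 0 dBFS is 8 dB over -8 dBFS; at 2:1 that becomes 4 dB over, giving -4 dBFS.
Stage 2: overshoot 9 dB → 9/5 = 1.8 dB → -11.2 dBFS.
Stage 3: -11.2 dBFS is 1.8 dB over -13 dBFS; at 20:1 that becomes 0.09 dB over, giving -12.91 dBFS.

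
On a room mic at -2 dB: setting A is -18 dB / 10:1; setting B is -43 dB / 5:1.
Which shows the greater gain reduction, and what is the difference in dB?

A: GR = 16 − 16/10 = 14.4 dB.
B: GR = 41 − 41/5 = 32.8 dB.
B applies 18.4 dB more gain reduction.

B, by 18.4 dB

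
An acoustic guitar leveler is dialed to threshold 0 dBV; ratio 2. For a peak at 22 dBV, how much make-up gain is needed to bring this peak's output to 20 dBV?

9 dB

Overshoot 22 dB → 22/2 = 11 dB after compression, so the compressed level is 0 + 11 = 11 dBV.
Make-up = target − compressed = 20 − 11 = 9 dB.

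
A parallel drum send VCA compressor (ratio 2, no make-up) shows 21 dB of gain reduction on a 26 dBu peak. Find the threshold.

-16 dBu

Input is 42 dB above T (since output overshoot × R = input overshoot: (5 − T)·2 = 26 − T gives T = -16 dBu).
Check: -16 + (26 − (-16))/2 = -16 + 21 = 5 dBu. ✓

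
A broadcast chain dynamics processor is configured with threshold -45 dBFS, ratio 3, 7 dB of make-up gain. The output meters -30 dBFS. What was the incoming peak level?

Remove make-up: -30 − 7 = -37 dBFS.
The compressed level sits -37 − (-45) = 8 dB over threshold.
Before 3:1 compression the overshoot was 8 × 3 = 24 dB, so input = -45 + 24 = -21 dBFS.

-21 dBFS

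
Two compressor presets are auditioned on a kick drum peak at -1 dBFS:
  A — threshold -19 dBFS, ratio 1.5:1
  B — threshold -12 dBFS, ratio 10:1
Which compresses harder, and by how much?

B, by 3.9 dB

A: overshoot 18 dB → output overshoot 12 dB → GR 6 dB.
B: overshoot 11 dB → output overshoot 1.1 dB → GR 9.9 dB.
Difference: 3.9 dB in favour of B.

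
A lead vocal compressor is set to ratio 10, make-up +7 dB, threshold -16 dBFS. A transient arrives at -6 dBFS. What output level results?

-8 dBFS

-6 dBFS sits 10 dB over threshold.
10:1 compression reduces that to 10/10 = 1 dB over.
That puts the output at -15 dBFS; make-up adds 7 dB, giving -8 dBFS.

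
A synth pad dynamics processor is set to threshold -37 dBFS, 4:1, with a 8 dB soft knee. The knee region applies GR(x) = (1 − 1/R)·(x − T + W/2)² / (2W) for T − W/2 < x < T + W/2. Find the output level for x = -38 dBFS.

x − T + W/2 = -38 − (-37) + 4 = 3.
GR = (1 − 1/4) × 3² / 16 = 0.75 × 9 / 16 = 0.421875 dB.
Output = -38 − 0.421875 = -38.421875 dBFS.

-38.421875 dBFS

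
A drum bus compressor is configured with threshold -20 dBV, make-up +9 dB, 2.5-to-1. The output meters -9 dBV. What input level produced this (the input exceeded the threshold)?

-15 dBV

Before make-up, the level was -9 − 9 = -18 dBV.
Post-compression overshoot = -18 − (-20) = 2 dB.
Input overshoot = R × output overshoot = 5 dB → input = -20 + 5 = -15 dBV.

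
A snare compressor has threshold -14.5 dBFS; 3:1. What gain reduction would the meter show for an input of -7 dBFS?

5 dB

-7 dBFS exceeds the threshold by 7.5 dB.
A 3:1 ratio leaves 2.5 dB of that excess.
So the signal is attenuated by 7.5 − 2.5 = 5 dB.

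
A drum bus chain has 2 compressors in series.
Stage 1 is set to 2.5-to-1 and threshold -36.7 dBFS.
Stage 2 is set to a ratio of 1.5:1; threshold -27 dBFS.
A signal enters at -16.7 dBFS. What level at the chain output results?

Stage 1: 20 dB above -36.7 dBFS, reduced 2.5:1 to 8 dB above → -28.7 dBFS.
Stage 2: -28.7 dBFS ≤ -27 dBFS, so stage 2 doesn't engage; output -28.7 dBFS.

-28.7 dBFS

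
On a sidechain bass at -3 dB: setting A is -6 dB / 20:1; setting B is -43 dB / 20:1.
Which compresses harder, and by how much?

B, by 35.15 dB

A: GR = 3 − 3/20 = 2.85 dB.
B: GR = 40 − 40/20 = 38 dB.
B reduces 35.15 dB more.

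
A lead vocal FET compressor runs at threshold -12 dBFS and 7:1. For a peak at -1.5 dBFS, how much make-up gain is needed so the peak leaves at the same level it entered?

9 dB

The peak compresses to -12 + 10.5/7 = -10.5 dBFS.
To reach -1.5 dBFS requires -1.5 − (-10.5) = 9 dB of make-up.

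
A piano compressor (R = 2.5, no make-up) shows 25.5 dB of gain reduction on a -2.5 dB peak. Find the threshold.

-45 dB

Gain reduction = -2.5 − (-28) = 25.5 dB; output overshoot = GR / (R − 1) = 25.5 / 1.5 = 17 dB.
Threshold = output − output overshoot = -28 − 17 = -45 dB.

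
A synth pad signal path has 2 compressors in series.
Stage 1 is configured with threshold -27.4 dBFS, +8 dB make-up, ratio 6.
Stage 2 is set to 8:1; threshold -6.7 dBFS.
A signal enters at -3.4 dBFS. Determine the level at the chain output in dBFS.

-15.4 dBFS

Stage 1: overshoot 24 dB → 24/6 = 4 dB → -23.4 dBFS; +8 dB make-up → -15.4 dBFS.
Stage 2: below threshold (-15.4 ≤ -6.7); passes unchanged; output -15.4 dBFS.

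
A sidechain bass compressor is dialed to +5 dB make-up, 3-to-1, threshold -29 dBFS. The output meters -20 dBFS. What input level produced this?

-17 dBFS

Before make-up, the level was -20 − 5 = -25 dBFS.
Post-compression overshoot = -25 − (-29) = 4 dB.
Before 3:1 compression the overshoot was 4 × 3 = 12 dB, so input = -29 + 12 = -17 dBFS.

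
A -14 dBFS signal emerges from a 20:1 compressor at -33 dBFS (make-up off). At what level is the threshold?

Gain reduction = -14 − (-33) = 19 dB; output overshoot = GR / (R − 1) = 19 / 19 = 1 dB.
Threshold = output − output overshoot = -33 − 1 = -34 dBFS.

-34 dBFS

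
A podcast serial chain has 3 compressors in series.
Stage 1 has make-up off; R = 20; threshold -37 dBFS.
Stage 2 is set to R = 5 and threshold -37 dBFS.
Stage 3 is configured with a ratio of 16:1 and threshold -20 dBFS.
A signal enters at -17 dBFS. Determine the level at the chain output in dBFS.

-36.8 dBFS

Stage 1: overshoot 20 dB → 20/20 = 1 dB → -36 dBFS.
Stage 2: -36 dBFS is 1 dB over -37 dBFS; at 5:1 that becomes 0.2 dB over, giving -36.8 dBFS.
Stage 3: -36.8 dBFS ≤ -20 dBFS, so stage 3 doesn't engage; output -36.8 dBFS.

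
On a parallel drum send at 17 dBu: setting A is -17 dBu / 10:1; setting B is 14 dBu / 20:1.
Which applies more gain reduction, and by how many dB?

A, by 27.75 dB

A: overshoot 34 dB → output overshoot 3.4 dB → GR 30.6 dB.
B: overshoot 3 dB → output overshoot 0.15 dB → GR 2.85 dB.
A reduces 27.75 dB more.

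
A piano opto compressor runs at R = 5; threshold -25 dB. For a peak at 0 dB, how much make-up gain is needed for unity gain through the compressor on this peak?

Without make-up, output = threshold + overshoot/5 = -25 + 5 = -20 dB.
Gap to target: 20 dB.

20 dB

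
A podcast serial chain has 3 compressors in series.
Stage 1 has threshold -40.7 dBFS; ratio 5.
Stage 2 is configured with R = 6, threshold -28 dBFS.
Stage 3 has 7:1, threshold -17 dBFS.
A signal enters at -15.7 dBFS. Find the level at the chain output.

Stage 1: 25 dB above -40.7 dBFS, reduced 5:1 to 5 dB above → -35.7 dBFS.
Stage 2: below threshold (-35.7 ≤ -28); passes unchanged; output -35.7 dBFS.
Stage 3: below threshold (-35.7 ≤ -17); passes unchanged; output -35.7 dBFS.

-35.7 dBFS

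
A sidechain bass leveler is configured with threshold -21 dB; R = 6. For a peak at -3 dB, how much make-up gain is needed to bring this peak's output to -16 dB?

2 dB

Without make-up, output = threshold + overshoot/6 = -21 + 3 = -18 dB.
Gap to target: 2 dB.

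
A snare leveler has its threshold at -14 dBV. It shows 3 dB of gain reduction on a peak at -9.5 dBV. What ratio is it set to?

Input overshoot = -9.5 − (-14) = 4.5 dB.
Output overshoot = 4.5 − 3 = 1.5 dB.
Ratio = input overshoot / output overshoot = 4.5 / 1.5 = 3.

3:1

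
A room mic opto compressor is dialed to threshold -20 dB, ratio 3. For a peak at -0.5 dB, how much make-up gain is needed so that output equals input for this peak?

13 dB

Overshoot 19.5 dB → 19.5/3 = 6.5 dB after compression, so the compressed level is -20 + 6.5 = -13.5 dB.
Make-up = target − compressed = -0.5 − (-13.5) = 13 dB.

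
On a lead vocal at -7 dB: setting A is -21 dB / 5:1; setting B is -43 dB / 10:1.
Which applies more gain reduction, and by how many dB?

A: overshoot 14 dB → output overshoot 2.8 dB → GR 11.2 dB.
B: overshoot 36 dB → output overshoot 3.6 dB → GR 32.4 dB.
B applies 21.2 dB more gain reduction.

B, by 21.2 dB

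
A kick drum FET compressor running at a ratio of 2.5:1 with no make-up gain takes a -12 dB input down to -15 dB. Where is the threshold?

Gain reduction = -12 − (-15) = 3 dB; output overshoot = GR / (R − 1) = 3 / 1.5 = 2 dB.
Threshold = output − output overshoot = -15 − 2 = -17 dB.

-17 dB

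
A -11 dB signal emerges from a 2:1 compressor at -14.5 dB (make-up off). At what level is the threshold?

Gain reduction = -11 − (-14.5) = 3.5 dB; output overshoot = GR / (R − 1) = 3.5 / 1 = 3.5 dB.
Threshold = output − output overshoot = -14.5 − 3.5 = -18 dB.

-18 dB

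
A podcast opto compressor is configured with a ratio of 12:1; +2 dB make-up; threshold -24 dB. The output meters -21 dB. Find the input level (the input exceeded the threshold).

-12 dB

Stripping the +2 dB make-up gives -23 dB at the gain stage.
That's 1 dB above the -24 dB threshold.
Undo the ratio: input overshoot = 1 × 12 = 12 dB, giving input = -12 dB.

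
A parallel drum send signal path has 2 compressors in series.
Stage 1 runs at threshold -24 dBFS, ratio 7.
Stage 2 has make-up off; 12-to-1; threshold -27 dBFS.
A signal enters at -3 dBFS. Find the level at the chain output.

-26.5 dBFS

Stage 1: overshoot 21 dB → 21/7 = 3 dB → -21 dBFS.
Stage 2: -21 dBFS is 6 dB over -27 dBFS; at 12:1 that becomes 0.5 dB over, giving -26.5 dBFS.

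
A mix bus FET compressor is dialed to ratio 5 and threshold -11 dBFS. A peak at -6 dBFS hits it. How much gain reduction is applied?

4 dB

-6 dBFS exceeds the threshold by 5 dB.
At 5:1, output sits 5/5 = 1 dB above threshold.
GR = overshoot in − overshoot out = 5 − 1 = 4 dB.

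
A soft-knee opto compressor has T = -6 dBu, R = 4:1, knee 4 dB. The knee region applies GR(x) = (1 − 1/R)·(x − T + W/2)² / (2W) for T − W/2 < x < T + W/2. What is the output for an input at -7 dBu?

-7.09375 dBu

x − T + W/2 = -7 − (-6) + 2 = 1.
GR = (1 − 1/4) × 1² / 8 = 0.75 × 1 / 8 = 0.09375 dB.
Output = -7 − 0.09375 = -7.09375 dBu.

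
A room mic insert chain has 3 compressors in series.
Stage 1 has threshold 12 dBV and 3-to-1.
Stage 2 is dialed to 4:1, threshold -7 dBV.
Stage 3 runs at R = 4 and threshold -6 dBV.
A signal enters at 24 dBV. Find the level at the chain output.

-4.8125 dBV

Stage 1: 12 dB above 12 dBV, reduced 3:1 to 4 dB above → 16 dBV.
Stage 2: overshoot 23 dB → 23/4 = 5.75 dB → -1.25 dBV.
Stage 3: 4.75 dB above -6 dBV, reduced 4:1 to 1.1875 dB above → -4.8125 dBV.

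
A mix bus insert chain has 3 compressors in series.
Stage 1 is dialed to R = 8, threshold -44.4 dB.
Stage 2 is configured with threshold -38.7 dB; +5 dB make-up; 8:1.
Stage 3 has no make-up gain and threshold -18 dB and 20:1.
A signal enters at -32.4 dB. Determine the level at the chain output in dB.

-37.9 dB

Stage 1: 12 dB above -44.4 dB, reduced 8:1 to 1.5 dB above → -42.9 dB.
Stage 2: -42.9 dB ≤ -38.7 dB, so stage 2 doesn't engage; make-up brings it to -37.9 dB.
Stage 3: -37.9 dB is at or below the -18 dB threshold — no compression; output -37.9 dB.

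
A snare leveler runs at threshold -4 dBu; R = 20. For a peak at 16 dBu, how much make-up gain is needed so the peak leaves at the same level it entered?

19 dB

Overshoot 20 dB → 20/20 = 1 dB after compression, so the compressed level is -4 + 1 = -3 dBu.
Make-up = target − compressed = 16 − (-3) = 19 dB.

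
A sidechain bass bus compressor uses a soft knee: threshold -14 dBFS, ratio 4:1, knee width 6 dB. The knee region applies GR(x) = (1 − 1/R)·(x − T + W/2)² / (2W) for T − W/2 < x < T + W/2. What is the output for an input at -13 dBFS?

-14 dBFS

x − T + W/2 = -13 − (-14) + 3 = 4.
GR = (1 − 1/4) × 4² / 12 = 0.75 × 16 / 12 = 1 dB.
Output = -13 − 1 = -14 dBFS.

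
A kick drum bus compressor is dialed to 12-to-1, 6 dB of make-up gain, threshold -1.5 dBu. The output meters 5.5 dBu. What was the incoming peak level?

10.5 dBu

Stripping the +6 dB make-up gives -0.5 dBu at the gain stage.
The compressed level sits -0.5 − (-1.5) = 1 dB over threshold.
Undo the ratio: input overshoot = 1 × 12 = 12 dB, giving input = 10.5 dBu.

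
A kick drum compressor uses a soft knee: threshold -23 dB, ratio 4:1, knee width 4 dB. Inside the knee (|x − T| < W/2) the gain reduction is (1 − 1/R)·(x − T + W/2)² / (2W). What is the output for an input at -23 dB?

x − T + W/2 = -23 − (-23) + 2 = 2.
GR = (1 − 1/4) × 2² / 8 = 0.75 × 4 / 8 = 0.375 dB.
Output = -23 − 0.375 = -23.375 dB.

-23.375 dB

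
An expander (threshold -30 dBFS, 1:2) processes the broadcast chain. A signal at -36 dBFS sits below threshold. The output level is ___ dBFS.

-42 dBFS

Undershoot = (-30) − (-36) = 6 dB.
At 1:2, that expands to 12 dB under threshold.
Output = -30 − 12 = -42 dBFS.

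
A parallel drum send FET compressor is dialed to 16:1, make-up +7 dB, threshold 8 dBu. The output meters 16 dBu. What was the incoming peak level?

24 dBu

Before make-up, the level was 16 − 7 = 9 dBu.
Post-compression overshoot = 9 − 8 = 1 dB.
Input overshoot = R × output overshoot = 16 dB → input = 8 + 16 = 24 dBu.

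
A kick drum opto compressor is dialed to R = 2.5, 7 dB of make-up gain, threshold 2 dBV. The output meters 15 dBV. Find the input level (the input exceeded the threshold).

17 dBV

Remove make-up: 15 − 7 = 8 dBV.
That's 6 dB above the 2 dBV threshold.
Input overshoot = R × output overshoot = 15 dB → input = 2 + 15 = 17 dBV.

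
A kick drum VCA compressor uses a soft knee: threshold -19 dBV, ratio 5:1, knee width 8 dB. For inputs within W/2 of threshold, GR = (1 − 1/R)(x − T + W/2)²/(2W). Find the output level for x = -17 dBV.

-18.8 dBV

x − T + W/2 = -17 − (-19) + 4 = 6.
GR = (1 − 1/5) × 6² / 16 = 0.8 × 36 / 16 = 1.8 dB.
Output = -17 − 1.8 = -18.8 dBV.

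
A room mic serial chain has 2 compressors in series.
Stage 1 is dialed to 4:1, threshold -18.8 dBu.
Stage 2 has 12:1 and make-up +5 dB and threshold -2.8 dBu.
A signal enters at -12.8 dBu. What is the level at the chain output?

Stage 1: 6 dB above -18.8 dBu, reduced 4:1 to 1.5 dB above → -17.3 dBu.
Stage 2: below threshold (-17.3 ≤ -2.8); passes unchanged; make-up brings it to -12.3 dBu.

-12.3 dBu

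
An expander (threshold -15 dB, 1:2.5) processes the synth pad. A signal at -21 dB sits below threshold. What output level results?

-30 dB

Below threshold, a 1:2.5 expander applies gain = (2.5−1)×(T − x) of attenuation.
(2.5−1) × 6 = 9 dB, so output = -21 − 9 = -30 dB.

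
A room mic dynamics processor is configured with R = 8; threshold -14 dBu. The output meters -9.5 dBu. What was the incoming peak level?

Post-compression overshoot = -9.5 − (-14) = 4.5 dB.
Before 8:1 compression the overshoot was 4.5 × 8 = 36 dB, so input = -14 + 36 = 22 dBu.

22 dBu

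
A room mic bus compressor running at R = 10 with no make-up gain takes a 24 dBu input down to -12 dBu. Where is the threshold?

-16 dBu

Input is 40 dB above T (since output overshoot × R = input overshoot: (-12 − T)·10 = 24 − T gives T = -16 dBu).
Check: -16 + (24 − (-16))/10 = -16 + 4 = -12 dBu. ✓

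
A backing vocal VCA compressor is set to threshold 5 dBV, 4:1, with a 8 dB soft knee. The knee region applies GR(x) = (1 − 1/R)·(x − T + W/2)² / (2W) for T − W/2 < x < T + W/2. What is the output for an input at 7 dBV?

x − T + W/2 = 7 − 5 + 4 = 6.
GR = (1 − 1/4) × 6² / 16 = 0.75 × 36 / 16 = 1.6875 dB.
Output = 7 − 1.6875 = 5.3125 dBV.

5.3125 dBV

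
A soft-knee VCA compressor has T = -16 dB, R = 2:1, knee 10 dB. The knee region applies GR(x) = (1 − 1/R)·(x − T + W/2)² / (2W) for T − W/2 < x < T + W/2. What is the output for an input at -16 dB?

x − T + W/2 = -16 − (-16) + 5 = 5.
GR = (1 − 1/2) × 5² / 20 = 0.5 × 25 / 20 = 0.625 dB.
Output = -16 − 0.625 = -16.625 dB.

-16.625 dB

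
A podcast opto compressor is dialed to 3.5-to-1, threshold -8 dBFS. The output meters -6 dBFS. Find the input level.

-1 dBFS

Post-compression overshoot = -6 − (-8) = 2 dB.
Undo the ratio: input overshoot = 2 × 3.5 = 7 dB, giving input = -1 dBFS.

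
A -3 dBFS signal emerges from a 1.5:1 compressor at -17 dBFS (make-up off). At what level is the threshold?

-45 dBFS

Gain reduction = -3 − (-17) = 14 dB; output overshoot = GR / (R − 1) = 14 / 0.5 = 28 dB.
Threshold = output − output overshoot = -17 − 28 = -45 dBFS.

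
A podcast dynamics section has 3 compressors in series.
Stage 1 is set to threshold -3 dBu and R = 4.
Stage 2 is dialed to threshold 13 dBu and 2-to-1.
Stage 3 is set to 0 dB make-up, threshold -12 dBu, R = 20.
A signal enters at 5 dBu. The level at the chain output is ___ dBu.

-11.45 dBu

Stage 1: overshoot 8 dB → 8/4 = 2 dB → -1 dBu.
Stage 2: -1 dBu is at or below the 13 dBu threshold — no compression; output -1 dBu.
Stage 3: overshoot 11 dB → 11/20 = 0.55 dB → -11.45 dBu.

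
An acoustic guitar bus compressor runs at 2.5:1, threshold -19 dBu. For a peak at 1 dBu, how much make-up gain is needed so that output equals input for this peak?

Without make-up, output = threshold + overshoot/2.5 = -19 + 8 = -11 dBu.
Gap to target: 12 dB.

12 dB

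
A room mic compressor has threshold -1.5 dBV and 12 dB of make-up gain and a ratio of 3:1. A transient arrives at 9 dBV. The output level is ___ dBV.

14 dBV

9 dBV sits 10.5 dB over threshold.
3:1 compression reduces that to 10.5/3 = 3.5 dB over.
So the level is -1.5 + 3.5 = 2 dBV; make-up adds 12 dB, giving 14 dBV.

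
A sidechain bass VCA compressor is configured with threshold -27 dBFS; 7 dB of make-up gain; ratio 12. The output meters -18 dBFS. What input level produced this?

Stripping the +7 dB make-up gives -25 dBFS at the gain stage.
The compressed level sits -25 − (-27) = 2 dB over threshold.
Before 12:1 compression the overshoot was 2 × 12 = 24 dB, so input = -27 + 24 = -3 dBFS.

-3 dBFS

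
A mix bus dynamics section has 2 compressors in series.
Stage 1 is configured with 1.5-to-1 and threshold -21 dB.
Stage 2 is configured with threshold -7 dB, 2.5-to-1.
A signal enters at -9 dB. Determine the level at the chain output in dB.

-13 dB

Stage 1: 12 dB above -21 dB, reduced 1.5:1 to 8 dB above → -13 dB.
Stage 2: -13 dB is at or below the -7 dB threshold — no compression; output -13 dB.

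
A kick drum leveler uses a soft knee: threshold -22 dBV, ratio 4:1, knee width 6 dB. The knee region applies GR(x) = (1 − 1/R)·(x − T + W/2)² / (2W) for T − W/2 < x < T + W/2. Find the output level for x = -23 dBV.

x − T + W/2 = -23 − (-22) + 3 = 2.
GR = (1 − 1/4) × 2² / 12 = 0.75 × 4 / 12 = 0.25 dB.
Output = -23 − 0.25 = -23.25 dBV.

-23.25 dBV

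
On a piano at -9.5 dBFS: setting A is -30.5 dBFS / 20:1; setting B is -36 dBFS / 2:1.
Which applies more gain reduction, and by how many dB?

A: GR = 21 − 21/20 = 19.95 dB.
B: GR = 26.5 − 26.5/2 = 13.25 dB.
Difference: 6.7 dB in favour of A.

A, by 6.7 dB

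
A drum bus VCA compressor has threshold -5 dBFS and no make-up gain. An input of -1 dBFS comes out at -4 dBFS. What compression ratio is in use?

4:1

Input overshoot = -1 − (-5) = 4 dB; output overshoot = -4 − (-5) = 1 dB.
Ratio = 4 / 1 = 4.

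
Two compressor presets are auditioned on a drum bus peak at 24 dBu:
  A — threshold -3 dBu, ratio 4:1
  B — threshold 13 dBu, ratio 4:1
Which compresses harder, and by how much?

A: overshoot 27 dB → output overshoot 6.75 dB → GR 20.25 dB.
B: overshoot 11 dB → output overshoot 2.75 dB → GR 8.25 dB.
Difference: 12 dB in favour of A.

A, by 12 dB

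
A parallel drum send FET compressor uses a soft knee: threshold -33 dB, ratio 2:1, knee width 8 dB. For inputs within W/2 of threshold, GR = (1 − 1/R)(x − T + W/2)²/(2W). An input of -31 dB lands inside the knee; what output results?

x − T + W/2 = -31 − (-33) + 4 = 6.
GR = (1 − 1/2) × 6² / 16 = 0.5 × 36 / 16 = 1.125 dB.
Output = -31 − 1.125 = -32.125 dB.

-32.125 dB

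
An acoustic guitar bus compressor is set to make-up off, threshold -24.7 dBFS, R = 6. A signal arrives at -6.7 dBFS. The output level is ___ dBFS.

The input is 18 dB above the -24.7 dBFS threshold.
At 6:1 the overshoot is divided by 6, leaving 3 dB above threshold.
So the level is -24.7 + 3 = -21.7 dBFS.

-21.7 dBFS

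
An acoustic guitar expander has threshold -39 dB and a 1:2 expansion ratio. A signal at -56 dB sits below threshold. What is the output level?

-73 dB

Below threshold, a 1:2 expander applies gain = (2−1)×(T − x) of attenuation.
(2−1) × 17 = 17 dB, so output = -56 − 17 = -73 dB.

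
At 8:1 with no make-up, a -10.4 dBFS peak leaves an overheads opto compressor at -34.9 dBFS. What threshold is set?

Let T be the threshold. Output overshoot = (input overshoot)/R, so -34.9 − T = (-10.4 − T)/8.
8·(-34.9 − T) = -10.4 − T → 7·T = -279.2 − (-10.4) = -268.8.
T = -268.8/7 = -38.4 dBFS.

-38.4 dBFS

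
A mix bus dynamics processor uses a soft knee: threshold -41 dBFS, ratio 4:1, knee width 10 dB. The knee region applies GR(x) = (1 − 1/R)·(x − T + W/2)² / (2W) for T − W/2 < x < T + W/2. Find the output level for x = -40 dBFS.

x − T + W/2 = -40 − (-41) + 5 = 6.
GR = (1 − 1/4) × 6² / 20 = 0.75 × 36 / 20 = 1.35 dB.
Output = -40 − 1.35 = -41.35 dBFS.

-41.35 dBFS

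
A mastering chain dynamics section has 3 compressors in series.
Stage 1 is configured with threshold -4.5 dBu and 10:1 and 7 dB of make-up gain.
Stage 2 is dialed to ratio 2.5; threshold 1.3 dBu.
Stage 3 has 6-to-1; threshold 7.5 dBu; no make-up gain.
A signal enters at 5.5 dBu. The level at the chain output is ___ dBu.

2.18 dBu

Stage 1: 5.5 dBu is 10 dB over -4.5 dBu; at 10:1 that becomes 1 dB over, giving -3.5 dBu; +7 dB make-up → 3.5 dBu.
Stage 2: 3.5 dBu is 2.2 dB over 1.3 dBu; at 2.5:1 that becomes 0.88 dB over, giving 2.18 dBu.
Stage 3: 2.18 dBu is at or below the 7.5 dBu threshold — no compression; output 2.18 dBu.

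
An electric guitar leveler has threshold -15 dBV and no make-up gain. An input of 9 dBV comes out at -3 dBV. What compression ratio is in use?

2:1

Input overshoot = 9 − (-15) = 24 dB; output overshoot = -3 − (-15) = 12 dB.
Ratio = 24 / 12 = 2.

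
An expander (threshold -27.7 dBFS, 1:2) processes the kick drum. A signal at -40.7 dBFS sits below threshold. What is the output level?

-53.7 dBFS

The input is 13 dB below the -27.7 dBFS threshold.
A 1:2 expander multiplies undershoot by 2: 13 × 2 = 26 dB below threshold.
Output = -27.7 − 26 = -53.7 dBFS.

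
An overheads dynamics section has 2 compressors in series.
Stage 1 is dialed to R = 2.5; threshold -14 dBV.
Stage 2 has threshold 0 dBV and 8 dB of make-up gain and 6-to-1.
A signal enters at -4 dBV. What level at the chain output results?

Stage 1: -4 dBV is 10 dB over -14 dBV; at 2.5:1 that becomes 4 dB over, giving -10 dBV.
Stage 2: -10 dBV ≤ 0 dBV, so stage 2 doesn't engage; make-up brings it to -2 dBV.

-2 dBV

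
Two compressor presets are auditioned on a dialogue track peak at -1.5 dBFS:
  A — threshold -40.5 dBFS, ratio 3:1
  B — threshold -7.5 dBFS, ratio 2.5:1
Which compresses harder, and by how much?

A, by 22.4 dB

A: GR = 39 − 39/3 = 26 dB.
B: GR = 6 − 6/2.5 = 3.6 dB.
A applies 22.4 dB more gain reduction.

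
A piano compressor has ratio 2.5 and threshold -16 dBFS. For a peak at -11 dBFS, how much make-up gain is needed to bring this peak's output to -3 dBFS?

Overshoot 5 dB → 5/2.5 = 2 dB after compression, so the compressed level is -16 + 2 = -14 dBFS.
Make-up = target − compressed = -3 − (-14) = 11 dB.

11 dB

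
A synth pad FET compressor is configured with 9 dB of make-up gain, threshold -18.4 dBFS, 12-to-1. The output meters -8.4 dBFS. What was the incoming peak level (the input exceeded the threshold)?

Before make-up, the level was -8.4 − 9 = -17.4 dBFS.
Post-compression overshoot = -17.4 − (-18.4) = 1 dB.
Undo the ratio: input overshoot = 1 × 12 = 12 dB, giving input = -6.4 dBFS.

-6.4 dBFS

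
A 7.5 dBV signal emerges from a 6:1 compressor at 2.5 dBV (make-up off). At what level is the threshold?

Input is 6 dB above T (since output overshoot × R = input overshoot: (2.5 − T)·6 = 7.5 − T gives T = 1.5 dBV).
Check: 1.5 + (7.5 − 1.5)/6 = 1.5 + 1 = 2.5 dBV. ✓

1.5 dBV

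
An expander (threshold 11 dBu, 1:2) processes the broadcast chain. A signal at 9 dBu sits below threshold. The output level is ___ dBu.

7 dBu

Undershoot = 11 − 9 = 2 dB.
At 1:2, that expands to 4 dB under threshold.
Output = 11 − 4 = 7 dBu.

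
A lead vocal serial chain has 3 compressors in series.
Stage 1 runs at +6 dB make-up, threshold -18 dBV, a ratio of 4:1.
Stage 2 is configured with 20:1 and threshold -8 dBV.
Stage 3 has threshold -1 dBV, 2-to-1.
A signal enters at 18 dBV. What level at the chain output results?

Stage 1: 18 dBV is 36 dB over -18 dBV; at 4:1 that becomes 9 dB over, giving -9 dBV; +6 dB make-up → -3 dBV.
Stage 2: -3 dBV is 5 dB over -8 dBV; at 20:1 that becomes 0.25 dB over, giving -7.75 dBV.
Stage 3: below threshold (-7.75 ≤ -1); passes unchanged; output -7.75 dBV.

-7.75 dBV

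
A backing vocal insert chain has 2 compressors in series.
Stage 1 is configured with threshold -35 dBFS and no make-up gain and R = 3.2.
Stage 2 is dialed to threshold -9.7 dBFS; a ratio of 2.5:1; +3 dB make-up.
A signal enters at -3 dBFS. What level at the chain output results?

Stage 1: overshoot 32 dB → 32/3.2 = 10 dB → -25 dBFS.
Stage 2: below threshold (-25 ≤ -9.7); passes unchanged; make-up brings it to -22 dBFS.

-22 dBFS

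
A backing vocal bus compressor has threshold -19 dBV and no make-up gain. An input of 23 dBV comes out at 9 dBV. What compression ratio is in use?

Input overshoot = 23 − (-19) = 42 dB; output overshoot = 9 − (-19) = 28 dB.
Ratio = 42 / 28 = 1.5.

1.5:1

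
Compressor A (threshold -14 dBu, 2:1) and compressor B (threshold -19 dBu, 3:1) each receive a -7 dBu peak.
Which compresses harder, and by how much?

B, by 4.5 dB

A: overshoot 7 dB → output overshoot 3.5 dB → GR 3.5 dB.
B: overshoot 12 dB → output overshoot 4 dB → GR 8 dB.
Difference: 4.5 dB in favour of B.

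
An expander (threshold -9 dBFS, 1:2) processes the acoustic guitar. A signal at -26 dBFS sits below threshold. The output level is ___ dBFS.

-43 dBFS

The input is 17 dB below the -9 dBFS threshold.
A 1:2 expander multiplies undershoot by 2: 17 × 2 = 34 dB below threshold.
Output = -9 − 34 = -43 dBFS.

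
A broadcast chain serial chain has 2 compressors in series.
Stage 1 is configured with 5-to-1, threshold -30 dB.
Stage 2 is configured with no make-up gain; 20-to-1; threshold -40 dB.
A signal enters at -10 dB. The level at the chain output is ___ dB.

-39.3 dB

Stage 1: overshoot 20 dB → 20/5 = 4 dB → -26 dB.
Stage 2: overshoot 14 dB → 14/20 = 0.7 dB → -39.3 dB.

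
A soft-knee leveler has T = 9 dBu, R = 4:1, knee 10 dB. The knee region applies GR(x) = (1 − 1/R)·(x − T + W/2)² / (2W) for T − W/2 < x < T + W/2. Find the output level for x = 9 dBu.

8.0625 dBu

x − T + W/2 = 9 − 9 + 5 = 5.
GR = (1 − 1/4) × 5² / 20 = 0.75 × 25 / 20 = 0.9375 dB.
Output = 9 − 0.9375 = 8.0625 dBu.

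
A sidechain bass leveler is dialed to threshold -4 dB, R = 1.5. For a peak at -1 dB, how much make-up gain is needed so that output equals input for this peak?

1 dB

The peak compresses to -4 + 3/1.5 = -2 dB.
To reach -1 dB requires -1 − (-2) = 1 dB of make-up.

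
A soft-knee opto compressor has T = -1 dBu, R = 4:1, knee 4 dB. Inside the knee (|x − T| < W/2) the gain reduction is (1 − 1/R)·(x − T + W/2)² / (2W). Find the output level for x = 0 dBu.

x − T + W/2 = 0 − (-1) + 2 = 3.
GR = (1 − 1/4) × 3² / 8 = 0.75 × 9 / 8 = 0.84375 dB.
Output = 0 − 0.84375 = -0.84375 dBu.

-0.84375 dBu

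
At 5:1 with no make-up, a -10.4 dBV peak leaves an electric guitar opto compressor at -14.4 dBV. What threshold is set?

Let T be the threshold. Output overshoot = (input overshoot)/R, so -14.4 − T = (-10.4 − T)/5.
5·(-14.4 − T) = -10.4 − T → 4·T = -72 − (-10.4) = -61.6.
T = -61.6/4 = -15.4 dBV.

-15.4 dBV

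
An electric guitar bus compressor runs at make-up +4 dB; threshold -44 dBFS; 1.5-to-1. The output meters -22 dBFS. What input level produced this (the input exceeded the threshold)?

Remove make-up: -22 − 4 = -26 dBFS.
That's 18 dB above the -44 dBFS threshold.
Input overshoot = R × output overshoot = 27 dB → input = -44 + 27 = -17 dBFS.

-17 dBFS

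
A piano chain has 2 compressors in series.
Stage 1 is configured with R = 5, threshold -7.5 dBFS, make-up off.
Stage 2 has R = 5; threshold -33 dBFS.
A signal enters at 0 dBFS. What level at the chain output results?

-27.6 dBFS

Stage 1: 0 dBFS is 7.5 dB over -7.5 dBFS; at 5:1 that becomes 1.5 dB over, giving -6 dBFS.
Stage 2: overshoot 27 dB → 27/5 = 5.4 dB → -27.6 dBFS.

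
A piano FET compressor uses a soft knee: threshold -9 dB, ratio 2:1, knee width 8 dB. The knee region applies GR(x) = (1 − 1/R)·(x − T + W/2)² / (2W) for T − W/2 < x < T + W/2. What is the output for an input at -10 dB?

x − T + W/2 = -10 − (-9) + 4 = 3.
GR = (1 − 1/2) × 3² / 16 = 0.5 × 9 / 16 = 0.28125 dB.
Output = -10 − 0.28125 = -10.28125 dB.

-10.28125 dB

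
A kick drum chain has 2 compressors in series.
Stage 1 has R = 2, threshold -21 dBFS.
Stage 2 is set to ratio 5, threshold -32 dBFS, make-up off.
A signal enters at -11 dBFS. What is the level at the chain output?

Stage 1: -11 dBFS is 10 dB over -21 dBFS; at 2:1 that becomes 5 dB over, giving -16 dBFS.
Stage 2: overshoot 16 dB → 16/5 = 3.2 dB → -28.8 dBFS.

-28.8 dBFS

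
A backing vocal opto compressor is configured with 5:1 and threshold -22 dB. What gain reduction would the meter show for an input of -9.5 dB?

10 dB

Overshoot = -9.5 − (-22) = 12.5 dB.
At 5:1, output sits 12.5/5 = 2.5 dB above threshold.
Gain reduction = 12.5 − 2.5 = 10 dB.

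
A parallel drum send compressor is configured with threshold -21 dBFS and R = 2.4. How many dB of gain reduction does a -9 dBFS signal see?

7 dB

Overshoot = -9 − (-21) = 12 dB.
At 2.4:1, output sits 12/2.4 = 5 dB above threshold.
Gain reduction = 12 − 5 = 7 dB.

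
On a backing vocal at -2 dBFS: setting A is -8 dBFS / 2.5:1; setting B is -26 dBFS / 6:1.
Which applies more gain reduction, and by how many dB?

A: GR = 6 − 6/2.5 = 3.6 dB.
B: GR = 24 − 24/6 = 20 dB.
B reduces 16.4 dB more.

B, by 16.4 dB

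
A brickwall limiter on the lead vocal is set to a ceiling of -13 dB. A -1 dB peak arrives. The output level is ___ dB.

-13 dB

The limiter clamps the peak to its -13 dB ceiling.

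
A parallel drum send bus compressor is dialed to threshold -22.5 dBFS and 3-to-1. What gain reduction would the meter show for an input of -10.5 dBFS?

8 dB

Overshoot = -10.5 − (-22.5) = 12 dB.
After 3:1 compression the overshoot becomes 12/3 = 4 dB.
Gain reduction = 12 − 4 = 8 dB.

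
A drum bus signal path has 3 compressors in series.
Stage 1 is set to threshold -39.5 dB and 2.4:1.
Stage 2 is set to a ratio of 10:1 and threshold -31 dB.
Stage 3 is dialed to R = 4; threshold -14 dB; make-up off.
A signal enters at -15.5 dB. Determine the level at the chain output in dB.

-30.85 dB

Stage 1: -15.5 dB is 24 dB over -39.5 dB; at 2.4:1 that becomes 10 dB over, giving -29.5 dB.
Stage 2: overshoot 1.5 dB → 1.5/10 = 0.15 dB → -30.85 dB.
Stage 3: -30.85 dB is at or below the -14 dB threshold — no compression; output -30.85 dB.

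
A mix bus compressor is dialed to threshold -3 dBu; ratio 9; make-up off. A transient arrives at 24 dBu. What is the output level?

The input is 27 dB above the -3 dBu threshold.
At 9:1 the overshoot is divided by 9, leaving 3 dB above threshold.
Output = -3 + 3 = 0 dBu.

0 dBu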